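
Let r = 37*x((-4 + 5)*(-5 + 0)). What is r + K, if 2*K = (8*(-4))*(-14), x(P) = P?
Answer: 39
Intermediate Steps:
K = 224 (K = ((8*(-4))*(-14))/2 = (-32*(-14))/2 = (½)*448 = 224)
r = -185 (r = 37*((-4 + 5)*(-5 + 0)) = 37*(1*(-5)) = 37*(-5) = -185)
r + K = -185 + 224 = 39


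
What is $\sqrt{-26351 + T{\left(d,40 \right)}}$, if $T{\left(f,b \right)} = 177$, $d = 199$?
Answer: $i \sqrt{26174} \approx 161.78 i$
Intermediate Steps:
$\sqrt{-26351 + T{\left(d,40 \right)}} = \sqrt{-26351 + 177} = \sqrt{-26174} = i \sqrt{26174}$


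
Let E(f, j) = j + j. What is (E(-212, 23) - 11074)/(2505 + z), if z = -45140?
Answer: 11028/42635 ≈ 0.25866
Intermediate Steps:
E(f, j) = 2*j
(E(-212, 23) - 11074)/(2505 + z) = (2*23 - 11074)/(2505 - 45140) = (46 - 11074)/(-42635) = -11028*(-1/42635) = 11028/42635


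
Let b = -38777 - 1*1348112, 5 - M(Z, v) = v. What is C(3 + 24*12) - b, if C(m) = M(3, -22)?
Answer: 1386916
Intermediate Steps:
M(Z, v) = 5 - v
C(m) = 27 (C(m) = 5 - 1*(-22) = 5 + 22 = 27)
b = -1386889 (b = -38777 - 1348112 = -1386889)
C(3 + 24*12) - b = 27 - 1*(-1386889) = 27 + 1386889 = 1386916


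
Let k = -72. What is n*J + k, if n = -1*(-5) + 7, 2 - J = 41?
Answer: -540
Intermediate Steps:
J = -39 (J = 2 - 1*41 = 2 - 41 = -39)
n = 12 (n = 5 + 7 = 12)
n*J + k = 12*(-39) - 72 = -468 - 72 = -540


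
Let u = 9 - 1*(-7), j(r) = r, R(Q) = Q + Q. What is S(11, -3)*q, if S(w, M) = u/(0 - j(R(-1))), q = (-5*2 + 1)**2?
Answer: 648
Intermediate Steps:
q = 81 (q = (-10 + 1)**2 = (-9)**2 = 81)
R(Q) = 2*Q
u = 16 (u = 9 + 7 = 16)
S(w, M) = 8 (S(w, M) = 16/(0 - 2*(-1)) = 16/(0 - 1*(-2)) = 16/(0 + 2) = 16/2 = 16*(1/2) = 8)
S(11, -3)*q = 8*81 = 648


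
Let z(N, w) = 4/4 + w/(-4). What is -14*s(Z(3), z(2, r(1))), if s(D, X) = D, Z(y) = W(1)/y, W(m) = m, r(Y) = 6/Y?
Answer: -14/3 ≈ -4.6667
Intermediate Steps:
Z(y) = 1/y
z(N, w) = 1 - w/4 (z(N, w) = 4*(1/4) + w*(-1/4) = 1 - w/4)
-14*s(Z(3), z(2, r(1))) = -14/3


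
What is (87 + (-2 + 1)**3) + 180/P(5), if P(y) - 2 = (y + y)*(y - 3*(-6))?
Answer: 5033/58 ≈ 86.776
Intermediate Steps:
P(y) = 2 + 2*y*(18 + y) (P(y) = 2 + (y + y)*(y - 3*(-6)) = 2 + (2*y)*(y + 18) = 2 + (2*y)*(18 + y) = 2 + 2*y*(18 + y))
(87 + (-2 + 1)**3) + 180/P(5) = (87 + (-2 + 1)**3) + 180/(2 + 2*5**2 + 36*5) = (87 + (-1)**3) + 180/(2 + 2*25 + 180) = (87 - 1) + 180/(2 + 50 + 180) = 86 + 180/232 = 86 + 180*(1/232) = 86 + 45/58 = 5033/58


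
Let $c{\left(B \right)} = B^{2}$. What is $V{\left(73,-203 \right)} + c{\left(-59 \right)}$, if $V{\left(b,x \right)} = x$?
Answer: $3278$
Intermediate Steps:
$V{\left(73,-203 \right)} + c{\left(-59 \right)} = -203 + \left(-59\right)^{2} = -203 + 3481 = 3278$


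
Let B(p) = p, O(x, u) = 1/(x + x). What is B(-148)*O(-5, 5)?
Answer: 74/5 ≈ 14.800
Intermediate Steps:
O(x, u) = 1/(2*x)
B(-148)*O(-5, 5) = -74/(-5) = -74*(-1)/5 = -148*(-⅒) = 74/5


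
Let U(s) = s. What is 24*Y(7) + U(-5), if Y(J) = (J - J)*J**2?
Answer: -5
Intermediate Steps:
Y(J) = 0 (Y(J) = 0*J**2 = 0)
24*Y(7) + U(-5) = 24*0 - 5 = 0 - 5 = -5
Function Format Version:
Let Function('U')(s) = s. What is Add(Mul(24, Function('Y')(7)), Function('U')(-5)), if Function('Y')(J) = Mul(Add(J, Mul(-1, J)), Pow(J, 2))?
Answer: -5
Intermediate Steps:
Function('Y')(J) = 0 (Function('Y')(J) = Mul(0, Pow(J, 2)) = 0)
Add(Mul(24, Function('Y')(7)), Function('U')(-5)) = Add(Mul(24, 0), -5) = Add(0, -5) = -5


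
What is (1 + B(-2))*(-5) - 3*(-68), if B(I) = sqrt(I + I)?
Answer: 199 - 10*I ≈ 199.0 - 10.0*I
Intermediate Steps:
B(I) = sqrt(2)*sqrt(I) (B(I) = sqrt(2*I) = sqrt(2)*sqrt(I))
(1 + B(-2))*(-5) - 3*(-68) = (1 + sqrt(2)*sqrt(-2))*(-5) - 3*(-68) = (1 + sqrt(2)*(I*sqrt(2)))*(-5) + 204 = (1 + 2*I)*(-5) + 204 = (-5 - 10*I) + 204 = 199 - 10*I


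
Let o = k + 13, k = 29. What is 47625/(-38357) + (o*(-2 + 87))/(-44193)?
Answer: -747208705/565036967 ≈ -1.3224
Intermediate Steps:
o = 42 (o = 29 + 13 = 42)
47625/(-38357) + (o*(-2 + 87))/(-44193) = 47625/(-38357) + (42*(-2 + 87))/(-44193) = 47625*(-1/38357) + (42*85)*(-1/44193) = -47625/38357 + 3570*(-1/44193) = -47625/38357 - 1190/14731 = -747208705/565036967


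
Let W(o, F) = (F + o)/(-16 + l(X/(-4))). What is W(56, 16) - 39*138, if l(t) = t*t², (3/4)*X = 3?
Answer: -91566/17 ≈ -5386.2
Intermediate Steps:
X = 4 (X = (4/3)*3 = 4)
l(t) = t³
W(o, F) = -F/17 - o/17 (W(o, F) = (F + o)/(-16 + (4/(-4))³) = (F + o)/(-16 + (4*(-¼))³) = (F + o)/(-16 + (-1)³) = (F + o)/(-16 - 1) = (F + o)/(-17) = (F + o)*(-1/17) = -F/17 - o/17)
W(56, 16) - 39*138 = (-1/17*16 - 1/17*56) - 39*138 = (-16/17 - 56/17) - 1*5382 = -72/17 - 5382 = -91566/17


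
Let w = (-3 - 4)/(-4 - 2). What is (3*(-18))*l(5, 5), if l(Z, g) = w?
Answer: -63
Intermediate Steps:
w = 7/6 (w = -7/(-6) = -7*(-⅙) = 7/6 ≈ 1.1667)
l(Z, g) = 7/6
(3*(-18))*l(5, 5) = (3*(-18))*(7/6) = -54*7/6 = -63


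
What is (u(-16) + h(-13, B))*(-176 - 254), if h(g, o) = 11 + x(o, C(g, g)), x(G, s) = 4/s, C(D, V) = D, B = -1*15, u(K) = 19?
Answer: -165980/13 ≈ -12768.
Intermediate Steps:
B = -15
h(g, o) = 11 + 4/g
(u(-16) + h(-13, B))*(-176 - 254) = (19 + (11 + 4/(-13)))*(-176 - 254) = (19 + (11 + 4*(-1/13)))*(-430) = (19 + (11 - 4/13))*(-430) = (19 + 139/13)*(-430) = (386/13)*(-430) = -165980/13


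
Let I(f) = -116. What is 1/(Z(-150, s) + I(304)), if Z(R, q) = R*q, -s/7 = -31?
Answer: -1/32666 ≈ -3.0613e-5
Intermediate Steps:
s = 217 (s = -7*(-31) = 217)
1/(Z(-150, s) + I(304)) = 1/(-150*217 - 116) = 1/(-32550 - 116) = 1/(-32666) = -1/32666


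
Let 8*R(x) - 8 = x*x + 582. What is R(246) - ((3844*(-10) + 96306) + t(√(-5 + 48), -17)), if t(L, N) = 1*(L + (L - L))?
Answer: -200911/4 - √43 ≈ -50234.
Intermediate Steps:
t(L, N) = L (t(L, N) = 1*(L + 0) = 1*L = L)
R(x) = 295/4 + x²/8 (R(x) = 1 + (x*x + 582)/8 = 1 + (x² + 582)/8 = 1 + (582 + x²)/8 = 1 + (291/4 + x²/8) = 295/4 + x²/8)
R(246) - ((3844*(-10) + 96306) + t(√(-5 + 48), -17)) = (295/4 + (⅛)*246²) - ((3844*(-10) + 96306) + √(-5 + 48)) = (295/4 + (⅛)*60516) - ((-38440 + 96306) + √43) = (295/4 + 15129/2) - (57866 + √43) = 30553/4 + (-57866 - √43) = -200911/4 - √43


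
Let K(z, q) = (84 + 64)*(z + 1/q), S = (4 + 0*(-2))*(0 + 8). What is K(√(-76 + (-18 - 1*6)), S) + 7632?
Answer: 61093/8 + 1480*I ≈ 7636.6 + 1480.0*I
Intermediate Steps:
S = 32 (S = (4 + 0)*8 = 4*8 = 32)
K(z, q) = 148*z + 148/q (K(z, q) = 148*(z + 1/q) = 148*z + 148/q)
K(√(-76 + (-18 - 1*6)), S) + 7632 = (148*√(-76 + (-18 - 1*6)) + 148/32) + 7632 = (148*√(-76 + (-18 - 6)) + 148*(1/32)) + 7632 = (148*√(-76 - 24) + 37/8) + 7632 = (148*√(-100) + 37/8) + 7632 = (148*(10*I) + 37/8) + 7632 = (1480*I + 37/8) + 7632 = (37/8 + 1480*I) + 7632 = 61093/8 + 1480*I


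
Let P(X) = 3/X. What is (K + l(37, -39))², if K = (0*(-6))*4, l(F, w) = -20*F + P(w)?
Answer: 92563641/169 ≈ 5.4771e+5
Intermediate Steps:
l(F, w) = -20*F + 3/w
K = 0 (K = 0*4 = 0)
(K + l(37, -39))² = (0 + (-20*37 + 3/(-39)))² = (0 + (-740 + 3*(-1/39)))² = (0 + (-740 - 1/13))² = (0 - 9621/13)² = (-9621/13)² = 92563641/169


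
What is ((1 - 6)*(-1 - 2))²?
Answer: 225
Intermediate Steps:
((1 - 6)*(-1 - 2))² = (-5*(-3))² = 15² = 225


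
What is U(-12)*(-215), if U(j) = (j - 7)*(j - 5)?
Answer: -69445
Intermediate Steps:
U(j) = (-7 + j)*(-5 + j)
U(-12)*(-215) = (35 + (-12)² - 12*(-12))*(-215) = (35 + 144 + 144)*(-215) = 323*(-215) = -69445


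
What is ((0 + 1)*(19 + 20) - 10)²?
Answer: 841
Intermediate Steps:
((0 + 1)*(19 + 20) - 10)² = (1*39 - 10)² = (39 - 10)² = 29² = 841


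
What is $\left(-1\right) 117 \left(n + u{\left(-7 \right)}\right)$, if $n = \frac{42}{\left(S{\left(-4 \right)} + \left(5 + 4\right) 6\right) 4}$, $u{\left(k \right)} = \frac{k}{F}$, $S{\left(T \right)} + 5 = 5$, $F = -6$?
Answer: $- \frac{637}{4} \approx -159.25$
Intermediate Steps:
$S{\left(T \right)} = 0$ ($S{\left(T \right)} = -5 + 5 = 0$)
$u{\left(k \right)} = - \frac{k}{6}$ ($u{\left(k \right)} = \frac{k}{-6} = k \left(- \frac{1}{6}\right) = - \frac{k}{6}$)
$n = \frac{7}{36}$ ($n = \frac{42}{\left(0 + \left(5 + 4\right) 6\right) 4} = \frac{42}{\left(0 + 9 \cdot 6\right) 4} = \frac{42}{\left(0 + 54\right) 4} = \frac{42}{54 \cdot 4} = \frac{42}{216} = 42 \cdot \frac{1}{216} = \frac{7}{36} \approx 0.19444$)
$\left(-1\right) 117 \left(n + u{\left(-7 \right)}\right) = \left(-1\right) 117 \left(\frac{7}{36} - - \frac{7}{6}\right) = - 117 \left(\frac{7}{36} + \frac{7}{6}\right) = \left(-117\right) \frac{49}{36} = - \frac{637}{4}$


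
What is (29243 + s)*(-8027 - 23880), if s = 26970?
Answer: -1793588191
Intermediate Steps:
(29243 + s)*(-8027 - 23880) = (29243 + 26970)*(-8027 - 23880) = 56213*(-31907) = -1793588191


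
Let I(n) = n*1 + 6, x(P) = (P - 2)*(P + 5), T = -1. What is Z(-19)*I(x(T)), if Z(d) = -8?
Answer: 48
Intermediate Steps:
x(P) = (-2 + P)*(5 + P)
I(n) = 6 + n (I(n) = n + 6 = 6 + n)
Z(-19)*I(x(T)) = -8*(6 + (-10 + (-1)² + 3*(-1))) = -8*(6 + (-10 + 1 - 3)) = -8*(6 - 12) = -8*(-6) = 48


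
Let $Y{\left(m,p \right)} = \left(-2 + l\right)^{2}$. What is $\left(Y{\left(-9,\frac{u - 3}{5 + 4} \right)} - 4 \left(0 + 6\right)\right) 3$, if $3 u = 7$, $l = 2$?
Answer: $-72$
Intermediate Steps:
$u = \frac{7}{3}$ ($u = \frac{1}{3} \cdot 7 = \frac{7}{3} \approx 2.3333$)
$Y{\left(m,p \right)} = 0$ ($Y{\left(m,p \right)} = \left(-2 + 2\right)^{2} = 0^{2} = 0$)
$\left(Y{\left(-9,\frac{u - 3}{5 + 4} \right)} - 4 \left(0 + 6\right)\right) 3 = \left(0 - 4 \left(0 + 6\right)\right) 3 = \left(0 - 24\right) 3 = \left(-24\right) 3 = -72$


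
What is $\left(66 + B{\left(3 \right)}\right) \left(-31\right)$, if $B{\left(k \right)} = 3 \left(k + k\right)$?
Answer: $-2604$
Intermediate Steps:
$B{\left(k \right)} = 6 k$ ($B{\left(k \right)} = 3 \cdot 2 k = 6 k$)
$\left(66 + B{\left(3 \right)}\right) \left(-31\right) = \left(66 + 6 \cdot 3\right) \left(-31\right) = \left(66 + 18\right) \left(-31\right) = 84 \left(-31\right) = -2604$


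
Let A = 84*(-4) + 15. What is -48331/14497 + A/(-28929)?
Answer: -464504654/139794571 ≈ -3.3228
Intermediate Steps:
A = -321 (A = -336 + 15 = -321)
-48331/14497 + A/(-28929) = -48331/14497 - 321/(-28929) = -48331*1/14497 - 321*(-1/28929) = -48331/14497 + 107/9643 = -464504654/139794571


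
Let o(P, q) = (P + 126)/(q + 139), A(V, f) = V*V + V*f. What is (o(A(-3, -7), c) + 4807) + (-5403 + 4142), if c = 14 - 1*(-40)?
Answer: 684534/193 ≈ 3546.8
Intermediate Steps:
A(V, f) = V**2 + V*f
c = 54 (c = 14 + 40 = 54)
o(P, q) = (126 + P)/(139 + q)
(o(A(-3, -7), c) + 4807) + (-5403 + 4142) = ((126 - 3*(-3 - 7))/(139 + 54) + 4807) + (-5403 + 4142) = ((126 - 3*(-10))/193 + 4807) - 1261 = ((126 + 30)/193 + 4807) - 1261 = ((1/193)*156 + 4807) - 1261 = (156/193 + 4807) - 1261 = 927907/193 - 1261 = 684534/193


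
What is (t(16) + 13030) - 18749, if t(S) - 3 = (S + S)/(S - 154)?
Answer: -394420/69 ≈ -5716.2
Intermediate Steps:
t(S) = 3 + 2*S/(-154 + S) (t(S) = 3 + (S + S)/(S - 154) = 3 + (2*S)/(-154 + S) = 3 + 2*S/(-154 + S))
(t(16) + 13030) - 18749 = ((-462 + 5*16)/(-154 + 16) + 13030) - 18749 = ((-462 + 80)/(-138) + 13030) - 18749 = (-1/138*(-382) + 13030) - 18749 = (191/69 + 13030) - 18749 = 899261/69 - 18749 = -394420/69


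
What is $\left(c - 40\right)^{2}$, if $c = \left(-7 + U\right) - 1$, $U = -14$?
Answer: $3844$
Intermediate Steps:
$c = -22$ ($c = \left(-7 - 14\right) - 1 = -21 - 1 = -22$)
$\left(c - 40\right)^{2} = \left(-22 - 40\right)^{2} = \left(-62\right)^{2} = 3844$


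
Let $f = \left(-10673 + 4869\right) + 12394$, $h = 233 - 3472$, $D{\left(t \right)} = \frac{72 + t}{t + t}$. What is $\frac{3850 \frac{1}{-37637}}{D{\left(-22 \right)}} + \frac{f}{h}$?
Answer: $- \frac{237054098}{121906243} \approx -1.9446$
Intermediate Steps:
$D{\left(t \right)} = \frac{72 + t}{2 t}$
$h = -3239$
$f = 6590$ ($f = -5804 + 12394 = 6590$)
$\frac{3850 \frac{1}{-37637}}{D{\left(-22 \right)}} + \frac{f}{h} = \frac{3850 \frac{1}{-37637}}{\frac{1}{2} \frac{1}{-22} \left(72 - 22\right)} + \frac{6590}{-3239} = \frac{3850 \left(- \frac{1}{37637}\right)}{\frac{1}{2} \left(- \frac{1}{22}\right) 50} + 6590 \left(- \frac{1}{3239}\right) = - \frac{3850}{37637 \left(- \frac{25}{22}\right)} - \frac{6590}{3239} = \left(- \frac{3850}{37637}\right) \left(- \frac{22}{25}\right) - \frac{6590}{3239} = \frac{3388}{37637} - \frac{6590}{3239} = - \frac{237054098}{121906243}$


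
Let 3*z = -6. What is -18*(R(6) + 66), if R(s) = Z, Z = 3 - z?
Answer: -1278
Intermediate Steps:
z = -2 (z = (⅓)*(-6) = -2)
Z = 5 (Z = 3 - 1*(-2) = 3 + 2 = 5)
R(s) = 5
-18*(R(6) + 66) = -18*(5 + 66) = -18*71 = -1278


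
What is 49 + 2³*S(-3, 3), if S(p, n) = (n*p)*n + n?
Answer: -143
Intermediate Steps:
S(p, n) = n + p*n² (S(p, n) = p*n² + n = n + p*n²)
49 + 2³*S(-3, 3) = 49 + 2³*(3*(1 + 3*(-3))) = 49 + 8*(3*(1 - 9)) = 49 + 8*(3*(-8)) = 49 + 8*(-24) = 49 - 192 = -143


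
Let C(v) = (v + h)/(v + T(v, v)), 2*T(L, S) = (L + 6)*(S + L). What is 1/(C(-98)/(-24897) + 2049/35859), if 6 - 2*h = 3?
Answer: 27501988332/1571488405 ≈ 17.501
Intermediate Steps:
T(L, S) = (6 + L)*(L + S)/2 (T(L, S) = ((L + 6)*(S + L))/2 = ((6 + L)*(L + S))/2 = (6 + L)*(L + S)/2)
h = 3/2 (h = 3 - 1/2*3 = 3 - 3/2 = 3/2 ≈ 1.5000)
C(v) = (3/2 + v)/(v**2 + 7*v) (C(v) = (v + 3/2)/(v + (v**2/2 + 3*v + 3*v + v*v/2)) = (3/2 + v)/(v + (v**2/2 + 3*v + 3*v + v**2/2)) = (3/2 + v)/(v + (v**2 + 6*v)) = (3/2 + v)/(v**2 + 7*v))
1/(C(-98)/(-24897) + 2049/35859) = 1/(((3/2 - 98)/((-98)*(7 - 98)))/(-24897) + 2049/35859) = 1/(-1/98*(-193/2)/(-91)*(-1/24897) + 2049*(1/35859)) = 1/(-1/98*(-1/91)*(-193/2)*(-1/24897) + 683/11953) = 1/(-193/17836*(-1/24897) + 683/11953) = 1/(1/2300844 + 683/11953) = 1/(1571488405/27501988332) = 27501988332/1571488405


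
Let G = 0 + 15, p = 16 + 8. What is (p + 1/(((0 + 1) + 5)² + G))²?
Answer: 1500625/2601 ≈ 576.94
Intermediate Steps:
p = 24
G = 15
(p + 1/(((0 + 1) + 5)² + G))² = (24 + 1/(((0 + 1) + 5)² + 15))² = (24 + 1/((1 + 5)² + 15))² = (24 + 1/(6² + 15))² = (24 + 1/(36 + 15))² = (24 + 1/51)² = (1225/51)² = 1500625/2601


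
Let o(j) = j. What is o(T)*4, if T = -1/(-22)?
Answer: 2/11 ≈ 0.18182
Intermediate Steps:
T = 1/22 (T = -1*(-1/22) = 1/22 ≈ 0.045455)
o(T)*4 = (1/22)*4 = 2/11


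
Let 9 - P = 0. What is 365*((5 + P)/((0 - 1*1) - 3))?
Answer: -2555/2 ≈ -1277.5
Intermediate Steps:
P = 9 (P = 9 - 1*0 = 9 + 0 = 9)
365*((5 + P)/((0 - 1*1) - 3)) = 365*((5 + 9)/((0 - 1*1) - 3)) = 365*(14/((0 - 1) - 3)) = 365*(14/(-1 - 3)) = 365*(14/(-4)) = 365*(14*(-1/4)) = 365*(-7/2) = -2555/2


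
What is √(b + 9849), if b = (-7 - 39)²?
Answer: √11965 ≈ 109.38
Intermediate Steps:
b = 2116 (b = (-46)² = 2116)
√(b + 9849) = √(2116 + 9849) = √11965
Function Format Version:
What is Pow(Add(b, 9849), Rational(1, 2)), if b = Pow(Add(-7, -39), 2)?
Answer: Pow(11965, Rational(1, 2)) ≈ 109.38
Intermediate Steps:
b = 2116 (b = Pow(-46, 2) = 2116)
Pow(Add(b, 9849), Rational(1, 2)) = Pow(Add(2116, 9849), Rational(1, 2)) = Pow(11965, Rational(1, 2))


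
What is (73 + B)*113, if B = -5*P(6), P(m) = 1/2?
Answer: 15933/2 ≈ 7966.5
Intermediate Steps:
P(m) = ½
B = -5/2 (B = -5*½ = -5/2 ≈ -2.5000)
(73 + B)*113 = (73 - 5/2)*113 = (141/2)*113 = 15933/2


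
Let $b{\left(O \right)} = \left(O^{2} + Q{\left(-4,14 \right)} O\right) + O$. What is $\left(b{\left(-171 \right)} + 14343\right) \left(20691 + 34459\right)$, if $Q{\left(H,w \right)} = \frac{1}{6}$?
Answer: $2392655175$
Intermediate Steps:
$Q{\left(H,w \right)} = \frac{1}{6}$
$b{\left(O \right)} = O^{2} + \frac{7 O}{6}$ ($b{\left(O \right)} = \left(O^{2} + \frac{O}{6}\right) + O = O^{2} + \frac{7 O}{6}$)
$\left(b{\left(-171 \right)} + 14343\right) \left(20691 + 34459\right) = \left(\frac{1}{6} \left(-171\right) \left(7 + 6 \left(-171\right)\right) + 14343\right) \left(20691 + 34459\right) = \left(\frac{1}{6} \left(-171\right) \left(7 - 1026\right) + 14343\right) 55150 = \left(\frac{1}{6} \left(-171\right) \left(-1019\right) + 14343\right) 55150 = \left(\frac{58083}{2} + 14343\right) 55150 = \frac{86769}{2} \cdot 55150 = 2392655175$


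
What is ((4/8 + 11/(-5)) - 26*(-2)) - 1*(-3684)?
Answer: 37343/10 ≈ 3734.3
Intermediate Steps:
((4/8 + 11/(-5)) - 26*(-2)) - 1*(-3684) = ((4*(1/8) + 11*(-1/5)) + 52) + 3684 = ((1/2 - 11/5) + 52) + 3684 = (-17/10 + 52) + 3684 = 503/10 + 3684 = 37343/10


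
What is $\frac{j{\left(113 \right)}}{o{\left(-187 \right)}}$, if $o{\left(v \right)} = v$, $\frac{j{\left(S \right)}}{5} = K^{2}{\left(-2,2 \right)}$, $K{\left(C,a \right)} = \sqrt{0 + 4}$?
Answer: $- \frac{20}{187} \approx -0.10695$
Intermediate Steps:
$K{\left(C,a \right)} = 2$ ($K{\left(C,a \right)} = \sqrt{4} = 2$)
$j{\left(S \right)} = 20$ ($j{\left(S \right)} = 5 \cdot 2^{2} = 5 \cdot 4 = 20$)
$\frac{j{\left(113 \right)}}{o{\left(-187 \right)}} = \frac{20}{-187} = 20 \left(- \frac{1}{187}\right) = - \frac{20}{187}$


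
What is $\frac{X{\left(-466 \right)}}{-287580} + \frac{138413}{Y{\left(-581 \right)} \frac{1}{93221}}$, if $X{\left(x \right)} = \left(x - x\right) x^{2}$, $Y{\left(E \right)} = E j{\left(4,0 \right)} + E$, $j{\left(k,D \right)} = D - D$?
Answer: $- \frac{12902998273}{581} \approx -2.2208 \cdot 10^{7}$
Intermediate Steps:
$j{\left(k,D \right)} = 0$
$Y{\left(E \right)} = E$ ($Y{\left(E \right)} = E 0 + E = 0 + E = E$)
$X{\left(x \right)} = 0$ ($X{\left(x \right)} = 0 x^{2} = 0$)
$\frac{X{\left(-466 \right)}}{-287580} + \frac{138413}{Y{\left(-581 \right)} \frac{1}{93221}} = \frac{0}{-287580} + \frac{138413}{\left(-581\right) \frac{1}{93221}} = 0 \left(- \frac{1}{287580}\right) + \frac{138413}{\left(-581\right) \frac{1}{93221}} = 0 + \frac{138413}{- \frac{581}{93221}} = 0 + 138413 \left(- \frac{93221}{581}\right) = 0 - \frac{12902998273}{581} = - \frac{12902998273}{581}$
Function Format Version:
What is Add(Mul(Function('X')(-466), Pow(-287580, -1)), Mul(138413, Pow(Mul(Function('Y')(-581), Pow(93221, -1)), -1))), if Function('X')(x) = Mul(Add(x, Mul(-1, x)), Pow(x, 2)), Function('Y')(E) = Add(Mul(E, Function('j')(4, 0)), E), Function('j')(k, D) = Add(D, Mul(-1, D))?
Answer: Rational(-12902998273, 581) ≈ -2.2208e+7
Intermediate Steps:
Function('j')(k, D) = 0
Function('Y')(E) = E (Function('Y')(E) = Add(Mul(E, 0), E) = Add(0, E) = E)
Function('X')(x) = 0 (Function('X')(x) = Mul(0, Pow(x, 2)) = 0)
Add(Mul(Function('X')(-466), Pow(-287580, -1)), Mul(138413, Pow(Mul(Function('Y')(-581), Pow(93221, -1)), -1))) = Add(Mul(0, Pow(-287580, -1)), Mul(138413, Pow(Mul(-581, Pow(93221, -1)), -1))) = Add(Mul(0, Rational(-1, 287580)), Mul(138413, Pow(Mul(-581, Rational(1, 93221)), -1))) = Add(0, Mul(138413, Pow(Rational(-581, 93221), -1))) = Add(0, Mul(138413, Rational(-93221, 581))) = Add(0, Rational(-12902998273, 581)) = Rational(-12902998273, 581)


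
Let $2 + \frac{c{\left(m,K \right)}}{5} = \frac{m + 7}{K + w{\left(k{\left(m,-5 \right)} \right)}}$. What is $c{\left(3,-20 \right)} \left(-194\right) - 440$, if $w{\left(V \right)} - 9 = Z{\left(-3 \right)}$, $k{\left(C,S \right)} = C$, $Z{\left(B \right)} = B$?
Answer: $\frac{15350}{7} \approx 2192.9$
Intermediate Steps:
$w{\left(V \right)} = 6$ ($w{\left(V \right)} = 9 - 3 = 6$)
$c{\left(m,K \right)} = -10 + \frac{5 \left(7 + m\right)}{6 + K}$ ($c{\left(m,K \right)} = -10 + 5 \frac{m + 7}{K + 6} = -10 + 5 \frac{7 + m}{6 + K} = -10 + \frac{5 \left(7 + m\right)}{6 + K}$)
$c{\left(3,-20 \right)} \left(-194\right) - 440 = \frac{5 \left(-5 + 3 - -40\right)}{6 - 20} \left(-194\right) - 440 = \frac{5 \left(-5 + 3 + 40\right)}{-14} \left(-194\right) - 440 = 5 \left(- \frac{1}{14}\right) 38 \left(-194\right) - 440 = \left(- \frac{95}{7}\right) \left(-194\right) - 440 = \frac{18430}{7} - 440 = \frac{15350}{7}$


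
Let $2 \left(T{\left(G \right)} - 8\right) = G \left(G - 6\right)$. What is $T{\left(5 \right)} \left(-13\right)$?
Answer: $- \frac{143}{2} \approx -71.5$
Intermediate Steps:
$T{\left(G \right)} = 8 + \frac{G \left(-6 + G\right)}{2}$ ($T{\left(G \right)} = 8 + \frac{G \left(G - 6\right)}{2} = 8 + \frac{G \left(-6 + G\right)}{2}$)
$T{\left(5 \right)} \left(-13\right) = \left(8 + \frac{5^{2}}{2} - 15\right) \left(-13\right) = \left(8 + \frac{1}{2} \cdot 25 - 15\right) \left(-13\right) = \left(8 + \frac{25}{2} - 15\right) \left(-13\right) = \frac{11}{2} \left(-13\right) = - \frac{143}{2}$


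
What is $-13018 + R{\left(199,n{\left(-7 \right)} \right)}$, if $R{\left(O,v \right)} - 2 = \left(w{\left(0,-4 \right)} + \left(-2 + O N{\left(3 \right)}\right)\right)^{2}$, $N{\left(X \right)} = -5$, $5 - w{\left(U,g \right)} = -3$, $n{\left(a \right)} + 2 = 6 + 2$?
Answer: $965105$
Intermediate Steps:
$n{\left(a \right)} = 6$ ($n{\left(a \right)} = -2 + \left(6 + 2\right) = -2 + 8 = 6$)
$w{\left(U,g \right)} = 8$ ($w{\left(U,g \right)} = 5 - -3 = 5 + 3 = 8$)
$R{\left(O,v \right)} = 2 + \left(6 - 5 O\right)^{2}$ ($R{\left(O,v \right)} = 2 + \left(8 + \left(-2 + O \left(-5\right)\right)\right)^{2} = 2 + \left(8 - \left(2 + 5 O\right)\right)^{2} = 2 + \left(6 - 5 O\right)^{2}$)
$-13018 + R{\left(199,n{\left(-7 \right)} \right)} = -13018 + \left(2 + \left(6 - 995\right)^{2}\right) = -13018 + \left(2 + \left(-989\right)^{2}\right) = -13018 + \left(2 + 978121\right) = -13018 + 978123 = 965105$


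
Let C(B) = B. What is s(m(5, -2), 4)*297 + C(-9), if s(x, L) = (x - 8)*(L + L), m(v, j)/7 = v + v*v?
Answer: 479943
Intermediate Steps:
m(v, j) = 7*v + 7*v² (m(v, j) = 7*(v + v*v) = 7*(v + v²) = 7*v + 7*v²)
s(x, L) = 2*L*(-8 + x) (s(x, L) = (-8 + x)*(2*L) = 2*L*(-8 + x))
s(m(5, -2), 4)*297 + C(-9) = (2*4*(-8 + 7*5*(1 + 5)))*297 - 9 = (2*4*(-8 + 7*5*6))*297 - 9 = (2*4*(-8 + 210))*297 - 9 = (2*4*202)*297 - 9 = 1616*297 - 9 = 479952 - 9 = 479943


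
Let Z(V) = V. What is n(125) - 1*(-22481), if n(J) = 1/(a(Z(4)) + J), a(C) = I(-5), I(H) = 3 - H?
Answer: 2989974/133 ≈ 22481.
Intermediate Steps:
a(C) = 8 (a(C) = 3 - 1*(-5) = 3 + 5 = 8)
n(J) = 1/(8 + J)
n(125) - 1*(-22481) = 1/(8 + 125) - 1*(-22481) = 1/133 + 22481 = 2989974/133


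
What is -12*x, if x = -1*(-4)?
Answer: -48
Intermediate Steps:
x = 4
-12*x = -12*4 = -48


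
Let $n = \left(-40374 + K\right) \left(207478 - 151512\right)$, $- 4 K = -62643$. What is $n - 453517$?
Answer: $- \frac{2767110533}{2} \approx -1.3836 \cdot 10^{9}$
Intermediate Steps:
$K = \frac{62643}{4}$ ($K = \left(- \frac{1}{4}\right) \left(-62643\right) = \frac{62643}{4} \approx 15661.0$)
$n = - \frac{2766203499}{2}$ ($n = \left(-40374 + \frac{62643}{4}\right) \left(207478 - 151512\right) = \left(- \frac{98853}{4}\right) 55966 = - \frac{2766203499}{2} \approx -1.3831 \cdot 10^{9}$)
$n - 453517 = - \frac{2766203499}{2} - 453517 = - \frac{2767110533}{2}$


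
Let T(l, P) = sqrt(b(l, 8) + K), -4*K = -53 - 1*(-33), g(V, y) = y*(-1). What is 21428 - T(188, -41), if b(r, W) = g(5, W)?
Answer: 21428 - I*sqrt(3) ≈ 21428.0 - 1.732*I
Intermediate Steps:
g(V, y) = -y
b(r, W) = -W
K = 5 (K = -(-53 - 1*(-33))/4 = -(-53 + 33)/4 = -1/4*(-20) = 5)
T(l, P) = I*sqrt(3) (T(l, P) = sqrt(-1*8 + 5) = sqrt(-8 + 5) = sqrt(-3) = I*sqrt(3))
21428 - T(188, -41) = 21428 - I*sqrt(3)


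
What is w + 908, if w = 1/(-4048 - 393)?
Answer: 4032427/4441 ≈ 908.00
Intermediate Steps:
w = -1/4441 (w = 1/(-4441) = -1/4441 ≈ -0.00022517)
w + 908 = -1/4441 + 908 = 4032427/4441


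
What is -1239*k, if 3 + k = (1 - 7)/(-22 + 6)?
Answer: 26019/8 ≈ 3252.4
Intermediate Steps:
k = -21/8 (k = -3 + (1 - 7)/(-22 + 6) = -3 - 6/(-16) = -3 - 6*(-1/16) = -3 + 3/8 = -21/8 ≈ -2.6250)
-1239*k = -1239*(-21/8) = 26019/8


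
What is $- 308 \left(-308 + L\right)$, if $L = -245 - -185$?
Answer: $113344$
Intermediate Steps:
$L = -60$ ($L = -245 + 185 = -60$)
$- 308 \left(-308 + L\right) = - 308 \left(-308 - 60\right) = \left(-308\right) \left(-368\right) = 113344$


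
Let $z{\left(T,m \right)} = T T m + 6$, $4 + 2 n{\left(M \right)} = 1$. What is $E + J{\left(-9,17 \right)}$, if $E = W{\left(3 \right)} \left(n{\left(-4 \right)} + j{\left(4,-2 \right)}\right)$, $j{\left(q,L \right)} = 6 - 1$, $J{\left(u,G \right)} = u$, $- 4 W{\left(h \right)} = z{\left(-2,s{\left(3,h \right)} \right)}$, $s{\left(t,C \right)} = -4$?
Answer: $- \frac{1}{4} \approx -0.25$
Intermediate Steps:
$n{\left(M \right)} = - \frac{3}{2}$ ($n{\left(M \right)} = -2 + \frac{1}{2} \cdot 1 = -2 + \frac{1}{2} = - \frac{3}{2}$)
$z{\left(T,m \right)} = 6 + m T^{2}$ ($z{\left(T,m \right)} = T^{2} m + 6 = m T^{2} + 6 = 6 + m T^{2}$)
$W{\left(h \right)} = \frac{5}{2}$ ($W{\left(h \right)} = - \frac{6 - 4 \left(-2\right)^{2}}{4} = - \frac{6 - 16}{4} = \left(- \frac{1}{4}\right) \left(-10\right) = \frac{5}{2}$)
$j{\left(q,L \right)} = 5$ ($j{\left(q,L \right)} = 6 - 1 = 5$)
$E = \frac{35}{4}$ ($E = \frac{5 \left(- \frac{3}{2} + 5\right)}{2} = \frac{5}{2} \cdot \frac{7}{2} = \frac{35}{4} \approx 8.75$)
$E + J{\left(-9,17 \right)} = \frac{35}{4} - 9 = - \frac{1}{4}$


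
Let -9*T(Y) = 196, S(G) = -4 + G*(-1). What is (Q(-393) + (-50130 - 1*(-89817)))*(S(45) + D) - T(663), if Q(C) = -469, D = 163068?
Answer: 57539512474/9 ≈ 6.3933e+9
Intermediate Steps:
S(G) = -4 - G
T(Y) = -196/9 (T(Y) = -1/9*196 = -196/9)
(Q(-393) + (-50130 - 1*(-89817)))*(S(45) + D) - T(663) = (-469 + (-50130 - 1*(-89817)))*((-4 - 1*45) + 163068) - 1*(-196/9) = (-469 + (-50130 + 89817))*((-4 - 45) + 163068) + 196/9 = (-469 + 39687)*(-49 + 163068) + 196/9 = 39218*163019 + 196/9 = 6393279142 + 196/9 = 57539512474/9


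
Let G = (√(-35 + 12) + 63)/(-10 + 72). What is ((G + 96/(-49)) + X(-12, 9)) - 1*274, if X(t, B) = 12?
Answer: -798821/3038 + I*√23/62 ≈ -262.94 + 0.077352*I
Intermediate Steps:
G = 63/62 + I*√23/62 (G = (√(-23) + 63)/62 = (I*√23 + 63)*(1/62) = (63 + I*√23)*(1/62) = 63/62 + I*√23/62 ≈ 1.0161 + 0.077352*I)
((G + 96/(-49)) + X(-12, 9)) - 1*274 = (((63/62 + I*√23/62) + 96/(-49)) + 12) - 1*274 = (((63/62 + I*√23/62) + 96*(-1/49)) + 12) - 274 = (((63/62 + I*√23/62) - 96/49) + 12) - 274 = ((-2865/3038 + I*√23/62) + 12) - 274 = (33591/3038 + I*√23/62) - 274 = -798821/3038 + I*√23/62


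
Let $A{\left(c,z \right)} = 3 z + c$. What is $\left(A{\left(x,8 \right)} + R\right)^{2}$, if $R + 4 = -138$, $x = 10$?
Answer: $11664$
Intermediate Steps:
$A{\left(c,z \right)} = c + 3 z$
$R = -142$ ($R = -4 - 138 = -142$)
$\left(A{\left(x,8 \right)} + R\right)^{2} = \left(\left(10 + 3 \cdot 8\right) - 142\right)^{2} = \left(\left(10 + 24\right) - 142\right)^{2} = \left(34 - 142\right)^{2} = \left(-108\right)^{2} = 11664$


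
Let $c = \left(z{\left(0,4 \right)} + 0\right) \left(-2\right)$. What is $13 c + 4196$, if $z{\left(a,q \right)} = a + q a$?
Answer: $4196$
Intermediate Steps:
$z{\left(a,q \right)} = a + a q$
$c = 0$ ($c = \left(0 \left(1 + 4\right) + 0\right) \left(-2\right) = \left(0 \cdot 5 + 0\right) \left(-2\right) = \left(0 + 0\right) \left(-2\right) = 0 \left(-2\right) = 0$)
$13 c + 4196 = 13 \cdot 0 + 4196 = 0 + 4196 = 4196$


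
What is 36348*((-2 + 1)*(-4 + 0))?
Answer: 145392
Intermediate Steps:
36348*((-2 + 1)*(-4 + 0)) = 36348*(-1*(-4)) = 36348*4 = 145392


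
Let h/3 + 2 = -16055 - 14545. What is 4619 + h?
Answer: -87187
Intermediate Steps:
h = -91806 (h = -6 + 3*(-16055 - 14545) = -6 + 3*(-30600) = -6 - 91800 = -91806)
4619 + h = 4619 - 91806 = -87187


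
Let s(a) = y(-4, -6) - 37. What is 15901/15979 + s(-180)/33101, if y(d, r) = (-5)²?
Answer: 526147253/528920879 ≈ 0.99476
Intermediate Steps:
y(d, r) = 25
s(a) = -12 (s(a) = 25 - 37 = -12)
15901/15979 + s(-180)/33101 = 15901/15979 - 12/33101 = 526147253/528920879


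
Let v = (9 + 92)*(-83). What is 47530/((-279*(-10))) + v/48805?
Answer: 229631308/13616595 ≈ 16.864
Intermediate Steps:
v = -8383 (v = 101*(-83) = -8383)
47530/((-279*(-10))) + v/48805 = 47530/((-279*(-10))) - 8383/48805 = 47530/2790 - 8383*1/48805 = 47530*(1/2790) - 8383/48805 = 4753/279 - 8383/48805 = 229631308/13616595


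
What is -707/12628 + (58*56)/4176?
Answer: 11719/16236 ≈ 0.72179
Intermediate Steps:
-707/12628 + (58*56)/4176 = -707*1/12628 + 3248*(1/4176) = -101/1804 + 7/9 = 11719/16236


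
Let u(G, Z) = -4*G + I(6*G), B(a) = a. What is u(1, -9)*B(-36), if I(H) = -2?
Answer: 216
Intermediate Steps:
u(G, Z) = -2 - 4*G (u(G, Z) = -4*G - 2 = -2 - 4*G)
u(1, -9)*B(-36) = (-2 - 4*1)*(-36) = (-2 - 4)*(-36) = -6*(-36) = 216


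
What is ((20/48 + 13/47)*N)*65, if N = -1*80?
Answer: -508300/141 ≈ -3605.0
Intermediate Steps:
N = -80
((20/48 + 13/47)*N)*65 = ((20/48 + 13/47)*(-80))*65 = ((20*(1/48) + 13*(1/47))*(-80))*65 = ((5/12 + 13/47)*(-80))*65 = ((391/564)*(-80))*65 = -7820/141*65 = -508300/141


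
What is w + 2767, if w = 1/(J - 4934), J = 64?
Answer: 13475289/4870 ≈ 2767.0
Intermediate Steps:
w = -1/4870 (w = 1/(64 - 4934) = 1/(-4870) = -1/4870 ≈ -0.00020534)
w + 2767 = -1/4870 + 2767 = 13475289/4870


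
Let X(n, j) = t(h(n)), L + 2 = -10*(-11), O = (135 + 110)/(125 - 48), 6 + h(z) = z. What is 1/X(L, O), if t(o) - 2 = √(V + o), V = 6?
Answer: -1/52 + 3*√3/52 ≈ 0.080695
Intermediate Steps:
h(z) = -6 + z
O = 35/11 (O = 245/77 = 245*(1/77) = 35/11 ≈ 3.1818)
L = 108 (L = -2 - 10*(-11) = -2 + 110 = 108)
t(o) = 2 + √(6 + o)
X(n, j) = 2 + √n (X(n, j) = 2 + √(6 + (-6 + n)) = 2 + √n)
1/X(L, O) = 1/(2 + √108) = 1/(2 + 6*√3)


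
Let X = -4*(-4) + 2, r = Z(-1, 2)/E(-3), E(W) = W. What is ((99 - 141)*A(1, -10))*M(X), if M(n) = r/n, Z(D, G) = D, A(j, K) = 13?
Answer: -91/9 ≈ -10.111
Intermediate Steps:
r = ⅓ (r = -1/(-3) = -1*(-⅓) = ⅓ ≈ 0.33333)
X = 18 (X = 16 + 2 = 18)
M(n) = 1/(3*n)
((99 - 141)*A(1, -10))*M(X) = ((99 - 141)*13)*((⅓)/18) = (-42*13)*((⅓)*(1/18)) = -546*1/54 = -91/9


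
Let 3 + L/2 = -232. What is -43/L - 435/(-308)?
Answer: 108847/72380 ≈ 1.5038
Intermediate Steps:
L = -470 (L = -6 + 2*(-232) = -6 - 464 = -470)
-43/L - 435/(-308) = -43/(-470) - 435/(-308) = -43*(-1/470) - 435*(-1/308) = 43/470 + 435/308 = 108847/72380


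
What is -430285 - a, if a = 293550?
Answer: -723835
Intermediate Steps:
-430285 - a = -430285 - 1*293550 = -430285 - 293550 = -723835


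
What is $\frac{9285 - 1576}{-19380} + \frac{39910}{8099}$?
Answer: $\frac{54693893}{12073740} \approx 4.53$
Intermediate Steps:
$\frac{9285 - 1576}{-19380} + \frac{39910}{8099} = 7709 \left(- \frac{1}{19380}\right) + 39910 \cdot \frac{1}{8099} = - \frac{7709}{19380} + \frac{3070}{623} = \frac{54693893}{12073740}$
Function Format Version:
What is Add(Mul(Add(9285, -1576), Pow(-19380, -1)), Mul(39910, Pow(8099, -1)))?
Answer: Rational(54693893, 12073740) ≈ 4.5300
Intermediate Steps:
Add(Mul(Add(9285, -1576), Pow(-19380, -1)), Mul(39910, Pow(8099, -1))) = Add(Mul(7709, Rational(-1, 19380)), Mul(39910, Rational(1, 8099))) = Add(Rational(-7709, 19380), Rational(3070, 623)) = Rational(54693893, 12073740)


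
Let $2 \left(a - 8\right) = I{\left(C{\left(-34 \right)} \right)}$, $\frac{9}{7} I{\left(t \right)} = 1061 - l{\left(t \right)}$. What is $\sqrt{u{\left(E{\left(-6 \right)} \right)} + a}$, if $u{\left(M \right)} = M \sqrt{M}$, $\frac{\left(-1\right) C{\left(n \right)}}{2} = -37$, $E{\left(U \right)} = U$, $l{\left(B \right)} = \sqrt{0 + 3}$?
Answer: $\frac{\sqrt{15142 - 14 \sqrt{3} - 216 i \sqrt{6}}}{6} \approx 20.496 - 0.35854 i$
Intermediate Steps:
$l{\left(B \right)} = \sqrt{3}$
$C{\left(n \right)} = 74$ ($C{\left(n \right)} = \left(-2\right) \left(-37\right) = 74$)
$u{\left(M \right)} = M^{\frac{3}{2}}$
$I{\left(t \right)} = \frac{7427}{9} - \frac{7 \sqrt{3}}{9}$ ($I{\left(t \right)} = \frac{7 \left(1061 - \sqrt{3}\right)}{9} = \frac{7427}{9} - \frac{7 \sqrt{3}}{9}$)
$a = \frac{7571}{18} - \frac{7 \sqrt{3}}{18}$ ($a = 8 + \frac{\frac{7427}{9} - \frac{7 \sqrt{3}}{9}}{2} = 8 + \left(\frac{7427}{18} - \frac{7 \sqrt{3}}{18}\right) = \frac{7571}{18} - \frac{7 \sqrt{3}}{18} \approx 419.94$)
$\sqrt{u{\left(E{\left(-6 \right)} \right)} + a} = \sqrt{\left(-6\right)^{\frac{3}{2}} + \left(\frac{7571}{18} - \frac{7 \sqrt{3}}{18}\right)} = \sqrt{- 6 i \sqrt{6} + \left(\frac{7571}{18} - \frac{7 \sqrt{3}}{18}\right)} = \sqrt{\frac{7571}{18} - \frac{7 \sqrt{3}}{18} - 6 i \sqrt{6}}$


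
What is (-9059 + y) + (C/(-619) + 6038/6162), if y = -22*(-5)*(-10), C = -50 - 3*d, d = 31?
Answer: -19372315757/1907139 ≈ -10158.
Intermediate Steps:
C = -143 (C = -50 - 3*31 = -50 - 93 = -143)
y = -1100 (y = 110*(-10) = -1100)
(-9059 + y) + (C/(-619) + 6038/6162) = (-9059 - 1100) + (-143/(-619) + 6038/6162) = -10159 + (-143*(-1/619) + 6038*(1/6162)) = -10159 + (143/619 + 3019/3081) = -10159 + 2309344/1907139 = -19372315757/1907139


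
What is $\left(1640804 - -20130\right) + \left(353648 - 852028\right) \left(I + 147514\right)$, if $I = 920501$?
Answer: $-532275654766$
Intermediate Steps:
$\left(1640804 - -20130\right) + \left(353648 - 852028\right) \left(I + 147514\right) = \left(1640804 - -20130\right) + \left(353648 - 852028\right) \left(920501 + 147514\right) = \left(1640804 + 20130\right) - 532277315700 = 1660934 - 532277315700 = -532275654766$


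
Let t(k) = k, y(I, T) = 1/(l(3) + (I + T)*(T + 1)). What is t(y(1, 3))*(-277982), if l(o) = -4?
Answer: -138991/6 ≈ -23165.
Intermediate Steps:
y(I, T) = 1/(-4 + (1 + T)*(I + T)) (y(I, T) = 1/(-4 + (I + T)*(T + 1)) = 1/(-4 + (I + T)*(1 + T)) = 1/(-4 + (1 + T)*(I + T)))
t(y(1, 3))*(-277982) = -277982/(-4 + 1 + 3 + 3² + 1*3) = -277982/(-4 + 1 + 3 + 9 + 3) = -277982/12 = (1/12)*(-277982) = -138991/6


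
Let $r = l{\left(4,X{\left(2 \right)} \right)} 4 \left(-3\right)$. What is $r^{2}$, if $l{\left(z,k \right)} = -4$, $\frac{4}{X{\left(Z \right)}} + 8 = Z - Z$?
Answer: $2304$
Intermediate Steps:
$X{\left(Z \right)} = - \frac{1}{2}$ ($X{\left(Z \right)} = \frac{4}{-8 + \left(Z - Z\right)} = \frac{4}{-8 + 0} = \frac{4}{-8} = 4 \left(- \frac{1}{8}\right) = - \frac{1}{2}$)
$r = 48$ ($r = \left(-4\right) 4 \left(-3\right) = \left(-16\right) \left(-3\right) = 48$)
$r^{2} = 48^{2} = 2304$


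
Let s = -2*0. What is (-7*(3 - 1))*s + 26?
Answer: 26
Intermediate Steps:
s = 0
(-7*(3 - 1))*s + 26 = -7*(3 - 1)*0 + 26 = -7*2*0 + 26 = -14*0 + 26 = 0 + 26 = 26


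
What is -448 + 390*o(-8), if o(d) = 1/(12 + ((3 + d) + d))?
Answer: -838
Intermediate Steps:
o(d) = 1/(15 + 2*d) (o(d) = 1/(12 + (3 + 2*d)) = 1/(15 + 2*d))
-448 + 390*o(-8) = -448 + 390/(15 + 2*(-8)) = -448 + 390/(15 - 16) = -448 + 390/(-1) = -448 + 390*(-1) = -448 - 390 = -838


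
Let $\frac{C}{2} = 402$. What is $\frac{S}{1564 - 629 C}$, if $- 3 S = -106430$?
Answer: $- \frac{53215}{756228} \approx -0.070369$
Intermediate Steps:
$S = \frac{106430}{3}$ ($S = \left(- \frac{1}{3}\right) \left(-106430\right) = \frac{106430}{3} \approx 35477.0$)
$C = 804$ ($C = 2 \cdot 402 = 804$)
$\frac{S}{1564 - 629 C} = \frac{106430}{3 \left(1564 - 505716\right)} = \frac{106430}{3 \left(-504152\right)} = \frac{106430}{3} \left(- \frac{1}{504152}\right) = - \frac{53215}{756228}$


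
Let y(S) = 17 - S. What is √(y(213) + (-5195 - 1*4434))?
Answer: 5*I*√393 ≈ 99.121*I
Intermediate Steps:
√(y(213) + (-5195 - 1*4434)) = √((17 - 1*213) + (-5195 - 1*4434)) = √((17 - 213) + (-5195 - 4434)) = √(-196 - 9629) = √(-9825) = 5*I*√393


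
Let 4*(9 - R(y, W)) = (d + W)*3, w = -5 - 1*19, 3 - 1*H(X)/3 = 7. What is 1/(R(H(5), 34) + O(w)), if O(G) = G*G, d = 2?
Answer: 1/558 ≈ 0.0017921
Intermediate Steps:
H(X) = -12 (H(X) = 9 - 3*7 = 9 - 21 = -12)
w = -24 (w = -5 - 19 = -24)
R(y, W) = 15/2 - 3*W/4 (R(y, W) = 9 - (2 + W)*3/4 = 9 - (6 + 3*W)/4 = 9 + (-3/2 - 3*W/4) = 15/2 - 3*W/4)
O(G) = G²
1/(R(H(5), 34) + O(w)) = 1/((15/2 - ¾*34) + (-24)²) = 1/((15/2 - 51/2) + 576) = 1/(-18 + 576) = 1/558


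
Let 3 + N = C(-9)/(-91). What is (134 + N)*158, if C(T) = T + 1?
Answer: 1884782/91 ≈ 20712.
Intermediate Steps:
C(T) = 1 + T
N = -265/91 (N = -3 + (1 - 9)/(-91) = -3 - 8*(-1/91) = -3 + 8/91 = -265/91 ≈ -2.9121)
(134 + N)*158 = (134 - 265/91)*158 = (11929/91)*158 = 1884782/91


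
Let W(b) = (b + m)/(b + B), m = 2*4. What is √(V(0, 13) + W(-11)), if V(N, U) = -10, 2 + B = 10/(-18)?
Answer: I*√145546/122 ≈ 3.1271*I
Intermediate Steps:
B = -23/9 (B = -2 + 10/(-18) = -2 + 10*(-1/18) = -2 - 5/9 = -23/9 ≈ -2.5556)
m = 8
W(b) = (8 + b)/(-23/9 + b) (W(b) = (b + 8)/(b - 23/9) = (8 + b)/(-23/9 + b))
√(V(0, 13) + W(-11)) = √(-10 + 9*(8 - 11)/(-23 + 9*(-11))) = √(-10 + 9*(-3)/(-23 - 99)) = √(-10 + 9*(-3)/(-122)) = √(-10 + 9*(-1/122)*(-3)) = √(-10 + 27/122) = √(-1193/122) = I*√145546/122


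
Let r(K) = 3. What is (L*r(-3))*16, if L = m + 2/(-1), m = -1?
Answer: -144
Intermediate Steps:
L = -3 (L = -1 + 2/(-1) = -1 - 1*2 = -1 - 2 = -3)
(L*r(-3))*16 = -3*3*16 = -9*16 = -144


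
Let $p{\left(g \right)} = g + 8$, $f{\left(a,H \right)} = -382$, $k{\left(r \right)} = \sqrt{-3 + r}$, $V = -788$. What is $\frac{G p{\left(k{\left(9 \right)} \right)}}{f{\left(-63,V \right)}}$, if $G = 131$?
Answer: $- \frac{524}{191} - \frac{131 \sqrt{6}}{382} \approx -3.5835$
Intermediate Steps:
$p{\left(g \right)} = 8 + g$
$\frac{G p{\left(k{\left(9 \right)} \right)}}{f{\left(-63,V \right)}} = \frac{131 \left(8 + \sqrt{-3 + 9}\right)}{-382} = 131 \left(8 + \sqrt{6}\right) \left(- \frac{1}{382}\right) = \left(1048 + 131 \sqrt{6}\right) \left(- \frac{1}{382}\right) = - \frac{524}{191} - \frac{131 \sqrt{6}}{382}$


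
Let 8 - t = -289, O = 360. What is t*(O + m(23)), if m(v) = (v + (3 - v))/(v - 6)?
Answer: 1818531/17 ≈ 1.0697e+5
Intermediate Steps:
t = 297 (t = 8 - 1*(-289) = 8 + 289 = 297)
m(v) = 3/(-6 + v)
t*(O + m(23)) = 297*(360 + 3/(-6 + 23)) = 297*(360 + 3/17) = 297*(6123/17) = 1818531/17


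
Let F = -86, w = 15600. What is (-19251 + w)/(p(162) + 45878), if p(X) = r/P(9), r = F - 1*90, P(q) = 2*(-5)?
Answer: -18255/229478 ≈ -0.079550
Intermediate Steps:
P(q) = -10
r = -176 (r = -86 - 1*90 = -86 - 90 = -176)
p(X) = 88/5 (p(X) = -176/(-10) = -176*(-⅒) = 88/5)
(-19251 + w)/(p(162) + 45878) = (-19251 + 15600)/(88/5 + 45878) = -3651/229478/5 = -3651*5/229478 = -18255/229478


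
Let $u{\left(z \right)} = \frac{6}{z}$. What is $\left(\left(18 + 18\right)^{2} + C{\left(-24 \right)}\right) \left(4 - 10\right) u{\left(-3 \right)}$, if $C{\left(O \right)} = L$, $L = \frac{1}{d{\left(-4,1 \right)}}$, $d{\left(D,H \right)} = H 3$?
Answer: $15556$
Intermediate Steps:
$d{\left(D,H \right)} = 3 H$
$L = \frac{1}{3}$ ($L = \frac{1}{3 \cdot 1} = \frac{1}{3} \approx 0.33333$)
$C{\left(O \right)} = \frac{1}{3}$
$\left(\left(18 + 18\right)^{2} + C{\left(-24 \right)}\right) \left(4 - 10\right) u{\left(-3 \right)} = \left(\left(18 + 18\right)^{2} + \frac{1}{3}\right) \left(4 - 10\right) \frac{6}{-3} = \left(36^{2} + \frac{1}{3}\right) \left(- 6 \cdot 6 \left(- \frac{1}{3}\right)\right) = \left(1296 + \frac{1}{3}\right) \left(\left(-6\right) \left(-2\right)\right) = \frac{3889}{3} \cdot 12 = 15556$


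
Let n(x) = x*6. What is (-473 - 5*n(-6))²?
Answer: 85849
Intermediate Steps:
n(x) = 6*x
(-473 - 5*n(-6))² = (-473 - 30*(-6))² = (-473 - 5*(-36))² = (-473 + 180)² = (-293)² = 85849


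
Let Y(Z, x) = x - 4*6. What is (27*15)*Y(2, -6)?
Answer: -12150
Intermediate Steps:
Y(Z, x) = -24 + x (Y(Z, x) = x - 24 = -24 + x)
(27*15)*Y(2, -6) = (27*15)*(-24 - 6) = 405*(-30) = -12150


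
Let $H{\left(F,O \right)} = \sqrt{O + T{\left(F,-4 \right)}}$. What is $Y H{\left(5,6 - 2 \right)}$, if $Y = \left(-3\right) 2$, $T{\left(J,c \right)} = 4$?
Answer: $- 12 \sqrt{2} \approx -16.971$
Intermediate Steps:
$H{\left(F,O \right)} = \sqrt{4 + O}$ ($H{\left(F,O \right)} = \sqrt{O + 4} = \sqrt{4 + O}$)
$Y = -6$
$Y H{\left(5,6 - 2 \right)} = - 6 \sqrt{4 + \left(6 - 2\right)} = - 6 \sqrt{4 + 4} = - 6 \sqrt{8} = - 6 \cdot 2 \sqrt{2} = - 12 \sqrt{2}$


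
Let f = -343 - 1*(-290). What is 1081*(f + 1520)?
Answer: 1585827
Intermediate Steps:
f = -53 (f = -343 + 290 = -53)
1081*(f + 1520) = 1081*(-53 + 1520) = 1081*1467 = 1585827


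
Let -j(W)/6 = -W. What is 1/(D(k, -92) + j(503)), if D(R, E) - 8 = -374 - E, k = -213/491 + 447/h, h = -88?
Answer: 1/2744 ≈ 0.00036443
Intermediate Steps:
j(W) = 6*W (j(W) = -(-6)*W = 6*W)
k = -238221/43208 (k = -213/491 + 447/(-88) = -213*1/491 + 447*(-1/88) = -213/491 - 447/88 = -238221/43208 ≈ -5.5134)
D(R, E) = -366 - E (D(R, E) = 8 + (-374 - E) = -366 - E)
1/(D(k, -92) + j(503)) = 1/((-366 - 1*(-92)) + 6*503) = 1/((-366 + 92) + 3018) = 1/(-274 + 3018) = 1/2744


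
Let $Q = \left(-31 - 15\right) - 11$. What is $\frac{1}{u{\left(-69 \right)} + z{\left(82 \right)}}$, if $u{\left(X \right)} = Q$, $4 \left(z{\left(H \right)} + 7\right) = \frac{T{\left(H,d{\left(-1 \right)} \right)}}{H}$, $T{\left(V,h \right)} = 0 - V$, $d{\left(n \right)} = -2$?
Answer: $- \frac{4}{257} \approx -0.015564$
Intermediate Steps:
$T{\left(V,h \right)} = - V$
$Q = -57$ ($Q = -46 - 11 = -57$)
$z{\left(H \right)} = - \frac{29}{4}$ ($z{\left(H \right)} = -7 + \frac{- H \frac{1}{H}}{4} = -7 + \frac{1}{4} \left(-1\right) = -7 - \frac{1}{4} = - \frac{29}{4}$)
$u{\left(X \right)} = -57$
$\frac{1}{u{\left(-69 \right)} + z{\left(82 \right)}} = \frac{1}{-57 - \frac{29}{4}} = \frac{1}{- \frac{257}{4}} = - \frac{4}{257}$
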